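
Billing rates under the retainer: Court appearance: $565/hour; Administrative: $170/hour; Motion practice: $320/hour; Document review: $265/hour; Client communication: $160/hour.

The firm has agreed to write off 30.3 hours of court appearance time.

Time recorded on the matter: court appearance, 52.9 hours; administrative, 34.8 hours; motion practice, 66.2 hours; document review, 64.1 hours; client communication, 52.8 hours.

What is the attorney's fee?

$65,303.50

Court appearance: 52.9 × $565 = $29,888.50
Administrative: 34.8 × $170 = $5,916.00
Motion practice: 66.2 × $320 = $21,184.00
Document review: 64.1 × $265 = $16,986.50
Client communication: 52.8 × $160 = $8,448.00
Subtotal: $82,423.00
Write-off: 30.3 × $565 = $17,119.50
Total: $82,423.00 − $17,119.50 = $65,303.50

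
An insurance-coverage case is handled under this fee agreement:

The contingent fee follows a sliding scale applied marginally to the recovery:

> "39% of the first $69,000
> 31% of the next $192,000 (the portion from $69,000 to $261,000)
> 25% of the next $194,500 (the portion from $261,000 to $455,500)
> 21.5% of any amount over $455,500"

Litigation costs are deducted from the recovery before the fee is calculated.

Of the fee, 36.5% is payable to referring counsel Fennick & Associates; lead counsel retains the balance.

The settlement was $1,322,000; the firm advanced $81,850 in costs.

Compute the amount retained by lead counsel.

Fee base (net of costs): $1,322,000 − $81,850 = $1,240,150
First $69,000 at 39% = $26,910.00
Next $192,000 at 31% = $59,520.00
Next $194,500 at 25% = $48,625.00
Remaining $784,650 at 21.5% = $168,699.75
Fee: $26,910.00 + $59,520.00 + $48,625.00 + $168,699.75 = $303,754.75
Referral share: 36.5% of $303,754.75 = $110,870.48; lead counsel retains $303,754.75 − $110,870.48 = $192,884.27.

$192,884.27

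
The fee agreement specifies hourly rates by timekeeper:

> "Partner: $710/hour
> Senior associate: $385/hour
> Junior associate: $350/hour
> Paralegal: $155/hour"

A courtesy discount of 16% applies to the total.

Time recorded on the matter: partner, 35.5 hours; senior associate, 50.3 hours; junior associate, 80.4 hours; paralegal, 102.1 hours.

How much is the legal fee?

Partner: 35.5 × $710 = $25,205.00
Senior associate: 50.3 × $385 = $19,365.50
Junior associate: 80.4 × $350 = $28,140.00
Paralegal: 102.1 × $155 = $15,825.50
Subtotal: $88,536.00
Less 16% discount: −$14,165.76
Total: $88,536.00 − $14,165.76 = $74,370.24

$74,370.24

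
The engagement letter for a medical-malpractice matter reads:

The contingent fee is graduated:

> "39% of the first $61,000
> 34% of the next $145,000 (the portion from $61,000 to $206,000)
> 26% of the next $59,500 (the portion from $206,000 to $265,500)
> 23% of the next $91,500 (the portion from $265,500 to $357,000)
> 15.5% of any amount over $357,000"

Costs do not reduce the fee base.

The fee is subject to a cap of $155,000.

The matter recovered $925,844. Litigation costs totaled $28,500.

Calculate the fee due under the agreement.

Fee base is the gross recovery, $925,844; costs are reimbursed separately.
First $61,000 at 39% = $23,790.00
Next $145,000 at 34% = $49,300.00
Next $59,500 at 26% = $15,470.00
Next $91,500 at 23% = $21,045.00
Remaining $568,844 at 15.5% = $88,170.82
Fee: $23,790.00 + $49,300.00 + $15,470.00 + $21,045.00 + $88,170.82 = $197,775.82
$197,775.82 exceeds the $155,000 cap, so the fee is capped at $155,000.00.

$155,000.00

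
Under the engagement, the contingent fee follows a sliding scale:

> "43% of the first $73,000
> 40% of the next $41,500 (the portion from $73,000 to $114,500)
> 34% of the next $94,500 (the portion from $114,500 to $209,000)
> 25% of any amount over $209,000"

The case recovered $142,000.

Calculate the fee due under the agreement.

First $73,000 at 43% = $31,390.00
Next $41,500 at 40% = $16,600.00
Remaining $27,500 at 34% = $9,350.00
Fee: $31,390.00 + $16,600.00 + $9,350.00 = $57,340.00

$57,340.00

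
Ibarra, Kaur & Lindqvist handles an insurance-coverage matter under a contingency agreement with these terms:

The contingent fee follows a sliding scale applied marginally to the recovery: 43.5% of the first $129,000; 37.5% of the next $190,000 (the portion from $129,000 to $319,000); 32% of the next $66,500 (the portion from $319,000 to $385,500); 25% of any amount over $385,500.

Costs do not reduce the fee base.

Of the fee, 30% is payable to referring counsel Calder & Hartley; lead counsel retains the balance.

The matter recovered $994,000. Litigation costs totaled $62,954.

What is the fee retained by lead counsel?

$210,539.00

Fee base is the gross recovery, $994,000; costs are reimbursed separately.
First $129,000 at 43.5% = $56,115.00
Next $190,000 at 37.5% = $71,250.00
Next $66,500 at 32% = $21,280.00
Remaining $608,500 at 25% = $152,125.00
Fee: $56,115.00 + $71,250.00 + $21,280.00 + $152,125.00 = $300,770.00
Referral share: 30% of $300,770.00 = $90,231.00; lead counsel retains $300,770.00 − $90,231.00 = $210,539.00.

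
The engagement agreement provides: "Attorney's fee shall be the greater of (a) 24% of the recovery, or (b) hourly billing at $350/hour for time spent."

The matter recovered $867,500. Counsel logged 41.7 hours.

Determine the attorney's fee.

$208,200.00

(a) 24% of $867,500 = $208,200.00
(b) 41.7 × $350 = $14,595.00
The greater is (a): $208,200.00.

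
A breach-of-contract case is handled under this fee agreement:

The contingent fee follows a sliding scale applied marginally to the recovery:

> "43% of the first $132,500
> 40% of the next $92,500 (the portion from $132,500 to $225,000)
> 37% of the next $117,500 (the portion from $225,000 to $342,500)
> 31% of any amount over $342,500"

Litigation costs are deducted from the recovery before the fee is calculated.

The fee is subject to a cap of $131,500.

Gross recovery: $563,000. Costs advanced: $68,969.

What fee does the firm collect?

Fee base (net of costs): $563,000 − $68,969 = $494,031
First $132,500 at 43% = $56,975.00
Next $92,500 at 40% = $37,000.00
Next $117,500 at 37% = $43,475.00
Remaining $151,531 at 31% = $46,974.61
Fee: $56,975.00 + $37,000.00 + $43,475.00 + $46,974.61 = $184,424.61
$184,424.61 exceeds the $131,500 cap, so the fee is capped at $131,500.00.

$131,500.00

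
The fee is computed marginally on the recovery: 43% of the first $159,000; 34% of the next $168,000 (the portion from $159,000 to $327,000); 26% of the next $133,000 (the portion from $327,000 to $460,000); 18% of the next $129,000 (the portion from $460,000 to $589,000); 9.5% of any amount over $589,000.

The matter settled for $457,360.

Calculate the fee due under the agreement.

First $159,000 at 43% = $68,370.00
Next $168,000 at 34% = $57,120.00
Remaining $130,360 at 26% = $33,893.60
Fee: $68,370.00 + $57,120.00 + $33,893.60 = $159,383.60

$159,383.60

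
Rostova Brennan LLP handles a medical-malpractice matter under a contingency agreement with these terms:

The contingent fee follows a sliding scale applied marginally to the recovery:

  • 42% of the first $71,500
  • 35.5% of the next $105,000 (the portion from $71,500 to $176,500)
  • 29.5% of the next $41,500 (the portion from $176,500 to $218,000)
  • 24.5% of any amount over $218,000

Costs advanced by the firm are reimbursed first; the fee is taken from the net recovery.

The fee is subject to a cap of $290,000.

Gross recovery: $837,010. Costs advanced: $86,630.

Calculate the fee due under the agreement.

Fee base (net of costs): $837,010 − $86,630 = $750,380
First $71,500 at 42% = $30,030.00
Next $105,000 at 35.5% = $37,275.00
Next $41,500 at 29.5% = $12,242.50
Remaining $532,380 at 24.5% = $130,433.10
Fee: $30,030.00 + $37,275.00 + $12,242.50 + $130,433.10 = $209,980.60
$209,980.60 is under the $290,000 cap.

$209,980.60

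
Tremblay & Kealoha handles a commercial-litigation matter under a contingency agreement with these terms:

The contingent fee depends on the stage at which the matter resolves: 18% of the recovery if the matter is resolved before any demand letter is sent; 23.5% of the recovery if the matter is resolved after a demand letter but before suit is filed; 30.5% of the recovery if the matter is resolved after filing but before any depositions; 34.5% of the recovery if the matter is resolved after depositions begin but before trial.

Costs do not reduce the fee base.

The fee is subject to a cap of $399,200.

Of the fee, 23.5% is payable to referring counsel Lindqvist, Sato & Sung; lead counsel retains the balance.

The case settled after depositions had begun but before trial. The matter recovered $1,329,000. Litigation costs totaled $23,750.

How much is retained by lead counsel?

Fee base is the gross recovery, $1,329,000; costs are reimbursed separately.
The matter settled after depositions had begun but before trial, so the 34.5% rate applies.
$1,329,000 × 34.5% = $458,505.00
$458,505.00 exceeds the $399,200 cap, so the fee is capped at $399,200.00.
Referral share: 23.5% of $399,200.00 = $93,812.00; lead counsel retains $399,200.00 − $93,812.00 = $305,388.00.

$305,388.00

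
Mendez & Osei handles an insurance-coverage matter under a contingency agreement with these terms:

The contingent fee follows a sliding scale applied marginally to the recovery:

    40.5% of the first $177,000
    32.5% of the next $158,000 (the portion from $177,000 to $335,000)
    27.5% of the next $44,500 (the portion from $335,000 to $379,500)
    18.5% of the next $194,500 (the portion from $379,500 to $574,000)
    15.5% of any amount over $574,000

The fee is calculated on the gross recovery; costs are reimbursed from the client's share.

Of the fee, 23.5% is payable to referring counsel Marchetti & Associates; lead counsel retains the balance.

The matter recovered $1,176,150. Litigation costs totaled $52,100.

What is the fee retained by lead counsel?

Fee base is the gross recovery, $1,176,150; costs are reimbursed separately.
First $177,000 at 40.5% = $71,685.00
Next $158,000 at 32.5% = $51,350.00
Next $44,500 at 27.5% = $12,237.50
Next $194,500 at 18.5% = $35,982.50
Remaining $602,150 at 15.5% = $93,333.25
Fee: $71,685.00 + $51,350.00 + $12,237.50 + $35,982.50 + $93,333.25 = $264,588.25
Referral share: 23.5% of $264,588.25 = $62,178.24; lead counsel retains $264,588.25 − $62,178.24 = $202,410.01.

$202,410.01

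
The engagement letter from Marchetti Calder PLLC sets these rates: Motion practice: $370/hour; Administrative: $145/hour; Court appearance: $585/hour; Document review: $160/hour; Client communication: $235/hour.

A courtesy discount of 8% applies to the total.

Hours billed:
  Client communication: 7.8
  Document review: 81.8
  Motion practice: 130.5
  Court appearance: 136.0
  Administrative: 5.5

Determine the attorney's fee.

$132,078.42

Motion practice: 130.5 × $370 = $48,285.00
Administrative: 5.5 × $145 = $797.50
Court appearance: 136.0 × $585 = $79,560.00
Document review: 81.8 × $160 = $13,088.00
Client communication: 7.8 × $235 = $1,833.00
Subtotal: $143,563.50
Less 8% discount: −$11,485.08
Total: $143,563.50 − $11,485.08 = $132,078.42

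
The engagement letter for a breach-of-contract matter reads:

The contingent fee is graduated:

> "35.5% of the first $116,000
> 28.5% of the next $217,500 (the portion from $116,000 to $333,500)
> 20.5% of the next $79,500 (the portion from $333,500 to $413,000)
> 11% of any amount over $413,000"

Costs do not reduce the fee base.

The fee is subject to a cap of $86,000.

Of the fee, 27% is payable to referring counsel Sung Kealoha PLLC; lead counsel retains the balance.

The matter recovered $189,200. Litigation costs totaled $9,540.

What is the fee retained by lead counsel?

$45,290.66

Fee base is the gross recovery, $189,200; costs are reimbursed separately.
First $116,000 at 35.5% = $41,180.00
Remaining $73,200 at 28.5% = $20,862.00
Fee: $41,180.00 + $20,862.00 = $62,042.00
$62,042.00 is under the $86,000 cap.
Referral share: 27% of $62,042.00 = $16,751.34; lead counsel retains $62,042.00 − $16,751.34 = $45,290.66.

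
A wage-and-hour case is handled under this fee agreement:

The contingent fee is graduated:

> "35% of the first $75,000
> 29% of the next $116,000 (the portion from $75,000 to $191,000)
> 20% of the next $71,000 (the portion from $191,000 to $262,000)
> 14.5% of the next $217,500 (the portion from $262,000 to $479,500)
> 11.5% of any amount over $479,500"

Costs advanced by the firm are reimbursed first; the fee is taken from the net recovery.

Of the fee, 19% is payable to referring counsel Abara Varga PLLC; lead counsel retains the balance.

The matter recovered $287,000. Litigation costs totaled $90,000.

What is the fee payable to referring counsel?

$11,607.10

Fee base (net of costs): $287,000 − $90,000 = $197,000
First $75,000 at 35% = $26,250.00
Next $116,000 at 29% = $33,640.00
Remaining $6,000 at 20% = $1,200.00
Fee: $26,250.00 + $33,640.00 + $1,200.00 = $61,090.00
Referral share: 19% of $61,090.00 = $11,607.10; lead counsel retains $61,090.00 − $11,607.10 = $49,482.90.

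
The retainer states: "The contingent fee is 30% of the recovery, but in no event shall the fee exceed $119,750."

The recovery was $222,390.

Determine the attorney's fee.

30% of $222,390 = $66,717.00
That is under the $119,750 cap.

$66,717.00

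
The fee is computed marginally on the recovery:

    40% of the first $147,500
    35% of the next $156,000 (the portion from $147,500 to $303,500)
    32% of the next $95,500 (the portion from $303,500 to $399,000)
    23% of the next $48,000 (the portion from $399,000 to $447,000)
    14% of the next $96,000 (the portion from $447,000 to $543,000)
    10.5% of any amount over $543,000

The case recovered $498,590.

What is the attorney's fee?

First $147,500 at 40% = $59,000.00
Next $156,000 at 35% = $54,600.00
Next $95,500 at 32% = $30,560.00
Next $48,000 at 23% = $11,040.00
Remaining $51,590 at 14% = $7,222.60
Fee: $59,000.00 + $54,600.00 + $30,560.00 + $11,040.00 + $7,222.60 = $162,422.60

$162,422.60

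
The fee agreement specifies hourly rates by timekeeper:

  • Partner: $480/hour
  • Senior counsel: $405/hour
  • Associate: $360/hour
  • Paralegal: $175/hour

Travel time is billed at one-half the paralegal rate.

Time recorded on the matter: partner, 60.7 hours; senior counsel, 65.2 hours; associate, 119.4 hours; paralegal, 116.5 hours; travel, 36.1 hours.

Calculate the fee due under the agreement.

$122,072.25

Partner: 60.7 × $480 = $29,136.00
Senior counsel: 65.2 × $405 = $26,406.00
Associate: 119.4 × $360 = $42,984.00
Paralegal: 116.5 × $175 = $20,387.50
Subtotal: $29,136.00 + $26,406.00 + $42,984.00 + $20,387.50 = $118,913.50
Travel: 36.1 × ($175 ÷ 2) = 36.1 × $87.50 = $3,158.75
Total: $118,913.50 + $3,158.75 = $122,072.25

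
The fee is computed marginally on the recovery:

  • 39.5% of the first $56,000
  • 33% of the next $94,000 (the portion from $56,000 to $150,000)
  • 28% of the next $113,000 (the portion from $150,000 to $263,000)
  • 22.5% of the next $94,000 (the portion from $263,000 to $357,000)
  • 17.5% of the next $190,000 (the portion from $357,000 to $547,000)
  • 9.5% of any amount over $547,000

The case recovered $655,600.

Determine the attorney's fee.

$149,497.00

First $56,000 at 39.5% = $22,120.00
Next $94,000 at 33% = $31,020.00
Next $113,000 at 28% = $31,640.00
Next $94,000 at 22.5% = $21,150.00
Next $190,000 at 17.5% = $33,250.00
Remaining $108,600 at 9.5% = $10,317.00
Fee: $22,120.00 + $31,020.00 + $31,640.00 + $21,150.00 + $33,250.00 + $10,317.00 = $149,497.00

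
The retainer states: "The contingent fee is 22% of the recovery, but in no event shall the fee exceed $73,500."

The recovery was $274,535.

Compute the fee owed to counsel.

22% of $274,535 = $60,397.70
That is under the $73,500 cap.

$60,397.70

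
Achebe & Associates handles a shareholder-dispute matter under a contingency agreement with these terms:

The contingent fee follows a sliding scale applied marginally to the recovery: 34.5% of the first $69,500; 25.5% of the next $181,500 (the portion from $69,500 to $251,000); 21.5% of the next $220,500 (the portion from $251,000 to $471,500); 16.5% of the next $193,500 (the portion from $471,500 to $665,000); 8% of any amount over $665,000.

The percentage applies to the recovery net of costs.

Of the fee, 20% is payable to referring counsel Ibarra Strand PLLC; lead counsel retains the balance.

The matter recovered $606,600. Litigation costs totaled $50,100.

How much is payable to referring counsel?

Fee base (net of costs): $606,600 − $50,100 = $556,500
First $69,500 at 34.5% = $23,977.50
Next $181,500 at 25.5% = $46,282.50
Next $220,500 at 21.5% = $47,407.50
Remaining $85,000 at 16.5% = $14,025.00
Fee: $23,977.50 + $46,282.50 + $47,407.50 + $14,025.00 = $131,692.50
Referral share: 20% of $131,692.50 = $26,338.50; lead counsel retains $131,692.50 − $26,338.50 = $105,354.00.

$26,338.50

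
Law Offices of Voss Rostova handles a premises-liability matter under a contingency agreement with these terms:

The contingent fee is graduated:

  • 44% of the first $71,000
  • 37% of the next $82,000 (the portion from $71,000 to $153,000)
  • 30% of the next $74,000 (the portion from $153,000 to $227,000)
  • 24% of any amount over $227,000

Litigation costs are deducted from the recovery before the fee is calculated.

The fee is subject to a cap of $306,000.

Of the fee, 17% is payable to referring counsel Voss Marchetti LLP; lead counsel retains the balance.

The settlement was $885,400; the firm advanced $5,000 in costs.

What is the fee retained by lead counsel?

Fee base (net of costs): $885,400 − $5,000 = $880,400
First $71,000 at 44% = $31,240.00
Next $82,000 at 37% = $30,340.00
Next $74,000 at 30% = $22,200.00
Remaining $653,400 at 24% = $156,816.00
Fee: $31,240.00 + $30,340.00 + $22,200.00 + $156,816.00 = $240,596.00
$240,596.00 is under the $306,000 cap.
Referral share: 17% of $240,596.00 = $40,901.32; lead counsel retains $240,596.00 − $40,901.32 = $199,694.68.

$199,694.68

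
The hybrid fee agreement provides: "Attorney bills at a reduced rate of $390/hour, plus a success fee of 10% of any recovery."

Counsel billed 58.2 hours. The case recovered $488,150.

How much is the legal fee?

Hourly: 58.2 × $390 = $22,698.00
Success fee: 10% of $488,150 = $48,815.00
Total: $22,698.00 + $48,815.00 = $71,513.00

$71,513.00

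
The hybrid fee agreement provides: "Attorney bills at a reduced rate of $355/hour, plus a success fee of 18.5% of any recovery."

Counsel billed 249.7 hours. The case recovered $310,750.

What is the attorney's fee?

$146,132.25

Hourly: 249.7 × $355 = $88,643.50
Success fee: 18.5% of $310,750 = $57,488.75
Total: $88,643.50 + $57,488.75 = $146,132.25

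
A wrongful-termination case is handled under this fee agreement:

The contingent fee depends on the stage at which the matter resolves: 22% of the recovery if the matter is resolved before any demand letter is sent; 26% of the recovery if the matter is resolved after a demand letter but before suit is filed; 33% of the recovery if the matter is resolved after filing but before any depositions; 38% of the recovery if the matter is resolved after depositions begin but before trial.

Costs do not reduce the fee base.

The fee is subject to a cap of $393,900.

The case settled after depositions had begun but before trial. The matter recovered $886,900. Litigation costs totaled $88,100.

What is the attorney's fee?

Fee base is the gross recovery, $886,900; costs are reimbursed separately.
The matter settled after depositions had begun but before trial, so the 38% rate applies.
$886,900 × 38% = $337,022.00
$337,022.00 is under the $393,900 cap.

$337,022.00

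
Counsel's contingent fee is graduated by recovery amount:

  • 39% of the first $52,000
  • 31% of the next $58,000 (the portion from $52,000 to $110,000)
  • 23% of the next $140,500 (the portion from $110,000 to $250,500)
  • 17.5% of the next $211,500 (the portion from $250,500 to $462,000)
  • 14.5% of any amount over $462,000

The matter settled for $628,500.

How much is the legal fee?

First $52,000 at 39% = $20,280.00
Next $58,000 at 31% = $17,980.00
Next $140,500 at 23% = $32,315.00
Next $211,500 at 17.5% = $37,012.50
Remaining $166,500 at 14.5% = $24,142.50
Fee: $20,280.00 + $17,980.00 + $32,315.00 + $37,012.50 + $24,142.50 = $131,730.00

$131,730.00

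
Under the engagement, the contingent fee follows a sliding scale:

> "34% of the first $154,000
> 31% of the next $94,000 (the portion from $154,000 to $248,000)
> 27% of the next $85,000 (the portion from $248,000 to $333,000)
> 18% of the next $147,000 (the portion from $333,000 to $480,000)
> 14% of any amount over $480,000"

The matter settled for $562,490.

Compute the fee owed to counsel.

First $154,000 at 34% = $52,360.00
Next $94,000 at 31% = $29,140.00
Next $85,000 at 27% = $22,950.00
Next $147,000 at 18% = $26,460.00
Remaining $82,490 at 14% = $11,548.60
Fee: $52,360.00 + $29,140.00 + $22,950.00 + $26,460.00 + $11,548.60 = $142,458.60

$142,458.60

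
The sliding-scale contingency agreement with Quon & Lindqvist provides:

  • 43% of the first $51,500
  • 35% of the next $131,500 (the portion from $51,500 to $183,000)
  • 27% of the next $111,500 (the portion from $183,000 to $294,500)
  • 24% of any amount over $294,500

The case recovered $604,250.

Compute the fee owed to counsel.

First $51,500 at 43% = $22,145.00
Next $131,500 at 35% = $46,025.00
Next $111,500 at 27% = $30,105.00
Remaining $309,750 at 24% = $74,340.00
Fee: $22,145.00 + $46,025.00 + $30,105.00 + $74,340.00 = $172,615.00

$172,615.00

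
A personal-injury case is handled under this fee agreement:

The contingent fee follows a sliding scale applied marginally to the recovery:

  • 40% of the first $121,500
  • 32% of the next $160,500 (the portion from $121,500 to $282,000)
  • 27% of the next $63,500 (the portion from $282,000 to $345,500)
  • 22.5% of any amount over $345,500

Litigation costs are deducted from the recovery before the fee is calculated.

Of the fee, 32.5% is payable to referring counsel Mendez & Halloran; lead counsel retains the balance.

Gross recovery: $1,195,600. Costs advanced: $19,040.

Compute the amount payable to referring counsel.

$98,830.39

Fee base (net of costs): $1,195,600 − $19,040 = $1,176,560
First $121,500 at 40% = $48,600.00
Next $160,500 at 32% = $51,360.00
Next $63,500 at 27% = $17,145.00
Remaining $831,060 at 22.5% = $186,988.50
Fee: $48,600.00 + $51,360.00 + $17,145.00 + $186,988.50 = $304,093.50
Referral share: 32.5% of $304,093.50 = $98,830.39; lead counsel retains $304,093.50 − $98,830.39 = $205,263.11.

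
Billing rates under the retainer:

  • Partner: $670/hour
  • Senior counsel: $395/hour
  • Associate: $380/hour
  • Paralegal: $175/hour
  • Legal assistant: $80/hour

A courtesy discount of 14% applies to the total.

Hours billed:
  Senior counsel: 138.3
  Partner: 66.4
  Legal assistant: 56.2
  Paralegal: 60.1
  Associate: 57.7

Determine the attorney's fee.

$117,008.16

Partner: 66.4 × $670 = $44,488.00
Senior counsel: 138.3 × $395 = $54,628.50
Associate: 57.7 × $380 = $21,926.00
Paralegal: 60.1 × $175 = $10,517.50
Legal assistant: 56.2 × $80 = $4,496.00
Subtotal: $136,056.00
Less 14% discount: −$19,047.84
Total: $136,056.00 − $19,047.84 = $117,008.16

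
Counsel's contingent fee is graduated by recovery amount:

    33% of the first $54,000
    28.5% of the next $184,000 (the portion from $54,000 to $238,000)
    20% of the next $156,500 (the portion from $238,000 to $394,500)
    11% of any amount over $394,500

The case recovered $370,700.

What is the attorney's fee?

First $54,000 at 33% = $17,820.00
Next $184,000 at 28.5% = $52,440.00
Remaining $132,700 at 20% = $26,540.00
Fee: $17,820.00 + $52,440.00 + $26,540.00 = $96,800.00

$96,800.00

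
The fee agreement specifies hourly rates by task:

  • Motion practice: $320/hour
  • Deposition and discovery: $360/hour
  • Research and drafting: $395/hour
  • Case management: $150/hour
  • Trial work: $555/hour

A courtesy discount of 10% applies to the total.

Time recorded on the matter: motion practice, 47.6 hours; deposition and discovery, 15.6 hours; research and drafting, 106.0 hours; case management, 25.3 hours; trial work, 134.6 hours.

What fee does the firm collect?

Motion practice: 47.6 × $320 = $15,232.00
Deposition and discovery: 15.6 × $360 = $5,616.00
Research and drafting: 106.0 × $395 = $41,870.00
Case management: 25.3 × $150 = $3,795.00
Trial work: 134.6 × $555 = $74,703.00
Subtotal: $141,216.00
Less 10% discount: −$14,121.60
Total: $141,216.00 − $14,121.60 = $127,094.40

$127,094.40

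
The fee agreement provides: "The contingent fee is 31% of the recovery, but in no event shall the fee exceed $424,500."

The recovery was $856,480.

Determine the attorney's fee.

31% of $856,480 = $265,508.80
That is under the $424,500 cap.

$265,508.80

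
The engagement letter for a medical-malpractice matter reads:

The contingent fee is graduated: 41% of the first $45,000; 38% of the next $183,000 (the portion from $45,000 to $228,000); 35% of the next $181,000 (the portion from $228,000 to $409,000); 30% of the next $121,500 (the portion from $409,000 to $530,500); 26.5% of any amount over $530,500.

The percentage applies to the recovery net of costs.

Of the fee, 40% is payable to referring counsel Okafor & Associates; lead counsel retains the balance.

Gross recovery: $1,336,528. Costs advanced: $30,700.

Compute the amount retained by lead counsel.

$235,951.15

Fee base (net of costs): $1,336,528 − $30,700 = $1,305,828
First $45,000 at 41% = $18,450.00
Next $183,000 at 38% = $69,540.00
Next $181,000 at 35% = $63,350.00
Next $121,500 at 30% = $36,450.00
Remaining $775,328 at 26.5% = $205,461.92
Fee: $18,450.00 + $69,540.00 + $63,350.00 + $36,450.00 + $205,461.92 = $393,251.92
Referral share: 40% of $393,251.92 = $157,300.77; lead counsel retains $393,251.92 − $157,300.77 = $235,951.15.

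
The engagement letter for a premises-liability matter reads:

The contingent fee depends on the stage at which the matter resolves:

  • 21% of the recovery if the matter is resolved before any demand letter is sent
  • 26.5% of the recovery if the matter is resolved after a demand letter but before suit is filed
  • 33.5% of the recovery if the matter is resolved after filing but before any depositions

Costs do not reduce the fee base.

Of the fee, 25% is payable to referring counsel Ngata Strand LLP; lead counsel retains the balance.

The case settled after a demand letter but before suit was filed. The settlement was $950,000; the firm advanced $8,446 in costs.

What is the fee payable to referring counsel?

$62,937.50

Fee base is the gross recovery, $950,000; costs are reimbursed separately.
The matter settled after a demand letter but before suit was filed, so the 26.5% rate applies.
$950,000 × 26.5% = $251,750.00
Referral share: 25% of $251,750.00 = $62,937.50; lead counsel retains $251,750.00 − $62,937.50 = $188,812.50.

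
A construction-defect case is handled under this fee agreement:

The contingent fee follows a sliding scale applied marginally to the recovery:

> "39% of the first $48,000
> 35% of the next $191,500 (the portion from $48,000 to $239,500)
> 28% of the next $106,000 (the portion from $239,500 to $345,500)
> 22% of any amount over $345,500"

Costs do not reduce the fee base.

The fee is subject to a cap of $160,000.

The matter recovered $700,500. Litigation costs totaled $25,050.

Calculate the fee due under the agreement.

$160,000.00

Fee base is the gross recovery, $700,500; costs are reimbursed separately.
First $48,000 at 39% = $18,720.00
Next $191,500 at 35% = $67,025.00
Next $106,000 at 28% = $29,680.00
Remaining $355,000 at 22% = $78,100.00
Fee: $18,720.00 + $67,025.00 + $29,680.00 + $78,100.00 = $193,525.00
$193,525.00 exceeds the $160,000 cap, so the fee is capped at $160,000.00.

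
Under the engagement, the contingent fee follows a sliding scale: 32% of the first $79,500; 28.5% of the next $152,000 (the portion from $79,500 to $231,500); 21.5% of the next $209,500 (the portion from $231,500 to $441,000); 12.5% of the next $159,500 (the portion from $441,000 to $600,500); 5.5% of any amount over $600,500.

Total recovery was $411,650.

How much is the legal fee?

First $79,500 at 32% = $25,440.00
Next $152,000 at 28.5% = $43,320.00
Remaining $180,150 at 21.5% = $38,732.25
Fee: $25,440.00 + $43,320.00 + $38,732.25 = $107,492.25

$107,492.25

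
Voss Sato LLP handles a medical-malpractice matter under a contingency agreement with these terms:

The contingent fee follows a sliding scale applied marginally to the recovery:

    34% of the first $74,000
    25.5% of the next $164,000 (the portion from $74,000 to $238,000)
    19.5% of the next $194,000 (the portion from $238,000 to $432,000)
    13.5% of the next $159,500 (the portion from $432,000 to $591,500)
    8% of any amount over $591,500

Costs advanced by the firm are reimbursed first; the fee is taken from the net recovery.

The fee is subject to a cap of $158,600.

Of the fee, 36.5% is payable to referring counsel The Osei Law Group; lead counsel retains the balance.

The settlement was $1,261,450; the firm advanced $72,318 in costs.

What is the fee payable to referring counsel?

Fee base (net of costs): $1,261,450 − $72,318 = $1,189,132
First $74,000 at 34% = $25,160.00
Next $164,000 at 25.5% = $41,820.00
Next $194,000 at 19.5% = $37,830.00
Next $159,500 at 13.5% = $21,532.50
Remaining $597,632 at 8% = $47,810.56
Fee: $25,160.00 + $41,820.00 + $37,830.00 + $21,532.50 + $47,810.56 = $174,153.06
$174,153.06 exceeds the $158,600 cap, so the fee is capped at $158,600.00.
Referral share: 36.5% of $158,600.00 = $57,889.00; lead counsel retains $158,600.00 − $57,889.00 = $100,711.00.

$57,889.00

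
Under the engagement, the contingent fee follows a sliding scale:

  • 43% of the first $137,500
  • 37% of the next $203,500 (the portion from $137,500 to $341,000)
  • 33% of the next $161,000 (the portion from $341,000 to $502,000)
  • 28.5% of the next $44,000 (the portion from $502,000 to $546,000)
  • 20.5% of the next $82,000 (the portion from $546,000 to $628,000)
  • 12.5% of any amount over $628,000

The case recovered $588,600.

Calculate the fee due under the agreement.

$208,823.00

First $137,500 at 43% = $59,125.00
Next $203,500 at 37% = $75,295.00
Next $161,000 at 33% = $53,130.00
Next $44,000 at 28.5% = $12,540.00
Remaining $42,600 at 20.5% = $8,733.00
Fee: $59,125.00 + $75,295.00 + $53,130.00 + $12,540.00 + $8,733.00 = $208,823.00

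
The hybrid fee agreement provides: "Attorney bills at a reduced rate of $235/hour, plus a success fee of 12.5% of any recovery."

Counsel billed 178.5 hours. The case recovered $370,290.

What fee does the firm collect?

$88,233.75

Hourly: 178.5 × $235 = $41,947.50
Success fee: 12.5% of $370,290 = $46,286.25
Total: $41,947.50 + $46,286.25 = $88,233.75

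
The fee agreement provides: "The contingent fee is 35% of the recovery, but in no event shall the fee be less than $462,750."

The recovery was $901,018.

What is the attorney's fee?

$462,750.00

35% of $901,018 = $315,356.30
That is below the $462,750 minimum, so the minimum applies.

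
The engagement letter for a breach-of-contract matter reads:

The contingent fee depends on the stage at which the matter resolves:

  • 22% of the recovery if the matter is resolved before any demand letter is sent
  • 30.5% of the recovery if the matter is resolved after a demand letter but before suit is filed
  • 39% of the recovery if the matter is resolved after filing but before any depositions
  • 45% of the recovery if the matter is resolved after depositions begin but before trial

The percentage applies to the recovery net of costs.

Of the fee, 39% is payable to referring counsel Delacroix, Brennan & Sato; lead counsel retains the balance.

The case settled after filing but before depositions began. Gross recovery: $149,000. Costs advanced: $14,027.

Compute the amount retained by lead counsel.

$32,110.08

Fee base (net of costs): $149,000 − $14,027 = $134,973
The matter settled after filing but before depositions began, so the 39% rate applies.
$134,973 × 39% = $52,639.47
Referral share: 39% of $52,639.47 = $20,529.39; lead counsel retains $52,639.47 − $20,529.39 = $32,110.08.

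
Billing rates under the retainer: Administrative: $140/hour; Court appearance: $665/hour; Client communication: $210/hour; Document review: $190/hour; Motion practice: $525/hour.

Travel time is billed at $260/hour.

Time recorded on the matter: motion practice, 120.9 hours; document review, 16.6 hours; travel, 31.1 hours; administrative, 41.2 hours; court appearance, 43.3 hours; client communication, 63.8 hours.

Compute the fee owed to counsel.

$122,673.00

Administrative: 41.2 × $140 = $5,768.00
Court appearance: 43.3 × $665 = $28,794.50
Client communication: 63.8 × $210 = $13,398.00
Document review: 16.6 × $190 = $3,154.00
Motion practice: 120.9 × $525 = $63,472.50
Subtotal: $5,768.00 + $28,794.50 + $13,398.00 + $3,154.00 + $63,472.50 = $114,587.00
Travel: 31.1 × $260 = $8,086.00
Total: $114,587.00 + $8,086.00 = $122,673.00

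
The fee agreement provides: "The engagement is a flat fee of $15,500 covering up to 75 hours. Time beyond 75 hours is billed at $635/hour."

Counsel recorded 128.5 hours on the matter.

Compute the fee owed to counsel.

Flat fee: $15,500.00
Excess hours: 128.5 − 75 = 53.5
Overrun: 53.5 × $635 = $33,972.50
Total: $15,500.00 + $33,972.50 = $49,472.50

$49,472.50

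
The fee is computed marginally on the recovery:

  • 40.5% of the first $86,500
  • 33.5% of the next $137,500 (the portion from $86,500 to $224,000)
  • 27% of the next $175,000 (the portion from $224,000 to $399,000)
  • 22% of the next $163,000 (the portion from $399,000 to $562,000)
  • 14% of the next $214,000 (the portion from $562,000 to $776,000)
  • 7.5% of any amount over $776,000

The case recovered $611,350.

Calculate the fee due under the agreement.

$171,114.00

First $86,500 at 40.5% = $35,032.50
Next $137,500 at 33.5% = $46,062.50
Next $175,000 at 27% = $47,250.00
Next $163,000 at 22% = $35,860.00
Remaining $49,350 at 14% = $6,909.00
Fee: $35,032.50 + $46,062.50 + $47,250.00 + $35,860.00 + $6,909.00 = $171,114.00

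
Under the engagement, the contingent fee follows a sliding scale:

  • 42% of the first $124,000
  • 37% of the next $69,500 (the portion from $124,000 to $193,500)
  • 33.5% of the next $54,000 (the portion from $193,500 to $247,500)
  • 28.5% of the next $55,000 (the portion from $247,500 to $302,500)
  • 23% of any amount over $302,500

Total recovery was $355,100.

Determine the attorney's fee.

First $124,000 at 42% = $52,080.00
Next $69,500 at 37% = $25,715.00
Next $54,000 at 33.5% = $18,090.00
Next $55,000 at 28.5% = $15,675.00
Remaining $52,600 at 23% = $12,098.00
Fee: $52,080.00 + $25,715.00 + $18,090.00 + $15,675.00 + $12,098.00 = $123,658.00

$123,658.00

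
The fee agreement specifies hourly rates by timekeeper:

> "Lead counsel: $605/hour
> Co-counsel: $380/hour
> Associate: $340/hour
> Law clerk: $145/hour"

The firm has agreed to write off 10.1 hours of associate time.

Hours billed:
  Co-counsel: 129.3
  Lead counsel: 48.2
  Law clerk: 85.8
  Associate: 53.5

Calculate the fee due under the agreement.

$105,492.00

Lead counsel: 48.2 × $605 = $29,161.00
Co-counsel: 129.3 × $380 = $49,134.00
Associate: 53.5 × $340 = $18,190.00
Law clerk: 85.8 × $145 = $12,441.00
Subtotal: $108,926.00
Write-off: 10.1 × $340 = $3,434.00
Total: $108,926.00 − $3,434.00 = $105,492.00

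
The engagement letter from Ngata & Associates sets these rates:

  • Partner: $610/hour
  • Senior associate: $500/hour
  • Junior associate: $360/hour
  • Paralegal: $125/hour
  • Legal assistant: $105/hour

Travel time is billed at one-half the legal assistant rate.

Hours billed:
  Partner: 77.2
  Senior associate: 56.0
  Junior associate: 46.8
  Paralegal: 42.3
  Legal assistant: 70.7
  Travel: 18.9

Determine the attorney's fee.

Partner: 77.2 × $610 = $47,092.00
Senior associate: 56.0 × $500 = $28,000.00
Junior associate: 46.8 × $360 = $16,848.00
Paralegal: 42.3 × $125 = $5,287.50
Legal assistant: 70.7 × $105 = $7,423.50
Subtotal: $47,092.00 + $28,000.00 + $16,848.00 + $5,287.50 + $7,423.50 = $104,651.00
Travel: 18.9 × ($105 ÷ 2) = 18.9 × $52.50 = $992.25
Total: $104,651.00 + $992.25 = $105,643.25

$105,643.25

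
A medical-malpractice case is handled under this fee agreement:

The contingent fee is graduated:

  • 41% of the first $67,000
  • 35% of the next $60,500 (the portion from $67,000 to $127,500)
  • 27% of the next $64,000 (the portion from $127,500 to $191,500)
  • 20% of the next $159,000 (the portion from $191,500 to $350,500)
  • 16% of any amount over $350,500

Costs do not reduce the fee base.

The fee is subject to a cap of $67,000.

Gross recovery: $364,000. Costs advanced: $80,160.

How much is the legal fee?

Fee base is the gross recovery, $364,000; costs are reimbursed separately.
First $67,000 at 41% = $27,470.00
Next $60,500 at 35% = $21,175.00
Next $64,000 at 27% = $17,280.00
Next $159,000 at 20% = $31,800.00
Remaining $13,500 at 16% = $2,160.00
Fee: $27,470.00 + $21,175.00 + $17,280.00 + $31,800.00 + $2,160.00 = $99,885.00
$99,885.00 exceeds the $67,000 cap, so the fee is capped at $67,000.00.

$67,000.00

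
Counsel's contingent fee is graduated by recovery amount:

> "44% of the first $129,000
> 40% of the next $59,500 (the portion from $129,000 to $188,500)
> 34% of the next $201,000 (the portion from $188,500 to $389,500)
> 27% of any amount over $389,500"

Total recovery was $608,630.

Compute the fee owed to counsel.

First $129,000 at 44% = $56,760.00
Next $59,500 at 40% = $23,800.00
Next $201,000 at 34% = $68,340.00
Remaining $219,130 at 27% = $59,165.10
Fee: $56,760.00 + $23,800.00 + $68,340.00 + $59,165.10 = $208,065.10

$208,065.10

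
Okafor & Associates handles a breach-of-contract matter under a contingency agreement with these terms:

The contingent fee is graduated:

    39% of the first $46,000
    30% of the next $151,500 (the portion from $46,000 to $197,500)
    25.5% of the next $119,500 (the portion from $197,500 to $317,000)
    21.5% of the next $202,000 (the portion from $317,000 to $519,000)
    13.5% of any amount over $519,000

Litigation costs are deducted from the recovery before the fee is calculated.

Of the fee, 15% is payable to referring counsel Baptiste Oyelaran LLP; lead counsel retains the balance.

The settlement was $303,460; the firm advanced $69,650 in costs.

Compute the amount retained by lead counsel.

$61,751.69

Fee base (net of costs): $303,460 − $69,650 = $233,810
First $46,000 at 39% = $17,940.00
Next $151,500 at 30% = $45,450.00
Remaining $36,310 at 25.5% = $9,259.05
Fee: $17,940.00 + $45,450.00 + $9,259.05 = $72,649.05
Referral share: 15% of $72,649.05 = $10,897.36; lead counsel retains $72,649.05 − $10,897.36 = $61,751.69.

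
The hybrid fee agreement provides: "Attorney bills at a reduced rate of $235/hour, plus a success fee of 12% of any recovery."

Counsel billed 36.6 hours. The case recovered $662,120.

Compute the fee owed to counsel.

$88,055.40

Hourly: 36.6 × $235 = $8,601.00
Success fee: 12% of $662,120 = $79,454.40
Total: $8,601.00 + $79,454.40 = $88,055.40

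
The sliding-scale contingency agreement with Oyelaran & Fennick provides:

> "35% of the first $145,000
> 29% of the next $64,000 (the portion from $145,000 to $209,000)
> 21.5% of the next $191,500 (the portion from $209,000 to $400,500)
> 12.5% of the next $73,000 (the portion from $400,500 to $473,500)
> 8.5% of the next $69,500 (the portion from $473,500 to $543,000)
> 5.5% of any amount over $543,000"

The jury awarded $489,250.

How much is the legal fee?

$120,946.25

First $145,000 at 35% = $50,750.00
Next $64,000 at 29% = $18,560.00
Next $191,500 at 21.5% = $41,172.50
Next $73,000 at 12.5% = $9,125.00
Remaining $15,750 at 8.5% = $1,338.75
Fee: $50,750.00 + $18,560.00 + $41,172.50 + $9,125.00 + $1,338.75 = $120,946.25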